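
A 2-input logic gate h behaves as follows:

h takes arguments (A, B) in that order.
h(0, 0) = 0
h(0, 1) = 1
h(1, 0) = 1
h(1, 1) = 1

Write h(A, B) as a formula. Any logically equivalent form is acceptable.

h is 0 on exactly one input, (0,0), whose minterm is ¬A·¬B. So h is the negation of that single conjunction.

h(A, B) = ~(~A & ~B)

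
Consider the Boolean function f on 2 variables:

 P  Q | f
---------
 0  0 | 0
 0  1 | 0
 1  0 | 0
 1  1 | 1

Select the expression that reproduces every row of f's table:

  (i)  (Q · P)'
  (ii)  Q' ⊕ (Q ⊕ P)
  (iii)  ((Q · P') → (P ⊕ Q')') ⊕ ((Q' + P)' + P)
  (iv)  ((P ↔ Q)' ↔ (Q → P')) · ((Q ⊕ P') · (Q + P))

(i) fails at (0,0): the formula yields 1, f is 0.
(ii) fails at (0,0): the formula yields 1, f is 0.
(iii) fails at (0,0): the formula yields 1, f is 0.
Only (iv) survives; checking it on all 4 rows confirms it matches f.

iv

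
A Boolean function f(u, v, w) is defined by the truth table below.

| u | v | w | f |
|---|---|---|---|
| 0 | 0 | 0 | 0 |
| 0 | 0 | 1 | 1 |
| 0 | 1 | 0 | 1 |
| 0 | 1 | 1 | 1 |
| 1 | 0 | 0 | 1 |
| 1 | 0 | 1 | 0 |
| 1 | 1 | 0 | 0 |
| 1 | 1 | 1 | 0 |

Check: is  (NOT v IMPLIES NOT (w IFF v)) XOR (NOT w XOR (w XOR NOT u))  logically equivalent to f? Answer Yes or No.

Yes

Test each input against both f and the formula:
  u=0, v=0, w=0: formula gives 0, f = 0 ✓
  u=0, v=0, w=1: formula gives 1, f = 1 ✓
  u=0, v=1, w=0: formula gives 1, f = 1 ✓
  u=0, v=1, w=1: formula gives 1, f = 1 ✓
  u=1, v=0, w=0: formula gives 1, f = 1 ✓
  …and likewise for the remaining 3 rows.
Every row agrees, so the formula is equivalent.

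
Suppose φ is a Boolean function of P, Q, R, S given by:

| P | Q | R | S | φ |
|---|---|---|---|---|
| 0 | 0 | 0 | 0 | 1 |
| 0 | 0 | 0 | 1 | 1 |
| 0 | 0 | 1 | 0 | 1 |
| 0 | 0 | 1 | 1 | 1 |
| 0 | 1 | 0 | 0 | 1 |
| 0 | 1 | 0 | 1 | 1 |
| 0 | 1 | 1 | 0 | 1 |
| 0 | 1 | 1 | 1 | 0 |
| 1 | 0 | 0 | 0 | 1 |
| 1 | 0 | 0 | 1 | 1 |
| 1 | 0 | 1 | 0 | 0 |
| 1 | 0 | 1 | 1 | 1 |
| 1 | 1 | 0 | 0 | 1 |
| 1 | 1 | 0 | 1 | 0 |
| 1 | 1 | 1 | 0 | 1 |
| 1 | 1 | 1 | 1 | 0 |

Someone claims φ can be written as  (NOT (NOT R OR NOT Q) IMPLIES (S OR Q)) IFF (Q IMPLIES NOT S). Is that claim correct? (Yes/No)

Check the formula against φ row by row:
  P=0, Q=0, R=0, S=0: formula gives 1, φ = 1 ✓
  P=0, Q=0, R=0, S=1: formula gives 1, φ = 1 ✓
  P=0, Q=0, R=1, S=0: formula gives 1, φ = 1 ✓
  P=0, Q=0, R=1, S=1: formula gives 1, φ = 1 ✓
  …
  P=0, Q=1, R=0, S=1: formula gives 0, but φ = 1 ✗
Since they disagree at (0,1,0,1), the expression is not a correct formula for φ.

No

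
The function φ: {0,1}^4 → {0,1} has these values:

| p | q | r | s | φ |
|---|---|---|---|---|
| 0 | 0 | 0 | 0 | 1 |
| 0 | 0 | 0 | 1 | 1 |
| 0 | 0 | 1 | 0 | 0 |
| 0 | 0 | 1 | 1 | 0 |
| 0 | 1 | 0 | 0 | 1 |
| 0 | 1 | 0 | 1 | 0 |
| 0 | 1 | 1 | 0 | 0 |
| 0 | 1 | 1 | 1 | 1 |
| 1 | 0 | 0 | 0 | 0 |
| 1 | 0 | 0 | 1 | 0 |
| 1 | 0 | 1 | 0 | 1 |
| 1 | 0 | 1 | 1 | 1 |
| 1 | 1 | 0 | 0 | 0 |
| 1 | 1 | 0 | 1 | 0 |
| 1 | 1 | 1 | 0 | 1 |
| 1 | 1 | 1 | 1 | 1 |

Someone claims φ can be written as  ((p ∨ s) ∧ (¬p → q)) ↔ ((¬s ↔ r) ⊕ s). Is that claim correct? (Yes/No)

Evaluate ((p ∨ s) ∧ (¬p → q)) ↔ ((¬s ↔ r) ⊕ s) on each row and compare to φ:
  p=0, q=0, r=0, s=0: formula gives 1, φ = 1 ✓
  p=0, q=0, r=0, s=1: formula gives 1, φ = 1 ✓
  p=0, q=0, r=1, s=0: formula gives 0, φ = 0 ✓
  p=0, q=0, r=1, s=1: formula gives 0, φ = 0 ✓
  …and likewise for the remaining 12 rows.
No disagreement on any input; they are logically equivalent.

Yes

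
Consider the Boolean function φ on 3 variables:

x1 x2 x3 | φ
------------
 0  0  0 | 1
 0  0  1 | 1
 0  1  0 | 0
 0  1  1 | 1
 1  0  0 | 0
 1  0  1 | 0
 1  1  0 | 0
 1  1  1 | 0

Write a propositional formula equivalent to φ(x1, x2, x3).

φ(x1, x2, x3) = (((~x1 & ~x2) & ~x3) | ((~x1 & ~x2) & x3)) | ((~x1 & x2) & x3)

The 1-rows are (0,0,0), (0,0,1), (0,1,1). Each contributes one minterm — ¬x1·¬x2·¬x3; ¬x1·¬x2·x3; ¬x1·x2·x3 — and their disjunction is a sum-of-products form of φ.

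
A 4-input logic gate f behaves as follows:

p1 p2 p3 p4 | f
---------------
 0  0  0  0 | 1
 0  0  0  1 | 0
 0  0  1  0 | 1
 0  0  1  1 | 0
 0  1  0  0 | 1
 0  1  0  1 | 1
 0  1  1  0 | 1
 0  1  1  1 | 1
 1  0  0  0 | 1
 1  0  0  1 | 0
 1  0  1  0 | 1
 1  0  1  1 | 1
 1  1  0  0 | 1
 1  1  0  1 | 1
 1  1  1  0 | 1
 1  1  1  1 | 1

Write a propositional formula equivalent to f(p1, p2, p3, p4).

f(p1, p2, p3, p4) = not (((((not p1 and not p2) and not p3) and p4) or (((not p1 and not p2) and p3) and p4)) or (((p1 and not p2) and not p3) and p4))

There are just 3 zero rows: (0,0,0,1), (0,0,1,1), (1,0,0,1). Their minterms are ¬p1·¬p2·¬p3·p4, ¬p1·¬p2·p3·p4, p1·¬p2·¬p3·p4; the OR of those covers precisely the 0-outputs, and negating it yields f.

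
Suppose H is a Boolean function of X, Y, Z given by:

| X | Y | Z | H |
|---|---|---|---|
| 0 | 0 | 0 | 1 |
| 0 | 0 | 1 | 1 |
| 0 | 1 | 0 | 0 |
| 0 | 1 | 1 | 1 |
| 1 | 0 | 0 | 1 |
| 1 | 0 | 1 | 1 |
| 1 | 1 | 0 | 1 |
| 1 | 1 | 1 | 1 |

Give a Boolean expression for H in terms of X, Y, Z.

H is 0 on exactly one input, (0,1,0), whose minterm is ¬X·Y·¬Z. So H is the negation of that single conjunction.

H(X, Y, Z) = NOT ((NOT X AND Y) AND NOT Z)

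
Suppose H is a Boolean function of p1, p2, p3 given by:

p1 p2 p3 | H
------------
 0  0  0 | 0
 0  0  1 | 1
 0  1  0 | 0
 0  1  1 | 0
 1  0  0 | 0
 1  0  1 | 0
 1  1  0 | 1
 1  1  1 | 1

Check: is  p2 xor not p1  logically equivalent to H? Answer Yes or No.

Test each input against both H and the formula:
  p1=0, p2=0, p3=0: formula gives 1, but H = 0 ✗
Since they disagree at (0,0,0), the expression is not a correct formula for H.

No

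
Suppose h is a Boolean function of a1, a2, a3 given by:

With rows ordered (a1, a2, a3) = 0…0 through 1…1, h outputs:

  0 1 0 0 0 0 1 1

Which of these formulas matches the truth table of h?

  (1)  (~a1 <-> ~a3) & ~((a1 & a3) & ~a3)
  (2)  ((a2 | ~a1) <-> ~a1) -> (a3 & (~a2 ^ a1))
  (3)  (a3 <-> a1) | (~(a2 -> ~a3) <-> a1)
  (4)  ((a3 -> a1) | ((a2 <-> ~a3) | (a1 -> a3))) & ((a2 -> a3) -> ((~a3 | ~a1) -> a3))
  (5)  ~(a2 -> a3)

2

(1) disagrees with h on (0,0,0) (formula → 1, table → 0); rule it out.
(3) disagrees with h on (0,0,0) (formula → 1, table → 0); rule it out.
(4) disagrees with h on (0,1,0) (formula → 1, table → 0); rule it out.
(5) disagrees with h on (0,0,1) (formula → 0, table → 1); rule it out.
(2) is the remaining candidate, and it agrees with h on all 8 inputs.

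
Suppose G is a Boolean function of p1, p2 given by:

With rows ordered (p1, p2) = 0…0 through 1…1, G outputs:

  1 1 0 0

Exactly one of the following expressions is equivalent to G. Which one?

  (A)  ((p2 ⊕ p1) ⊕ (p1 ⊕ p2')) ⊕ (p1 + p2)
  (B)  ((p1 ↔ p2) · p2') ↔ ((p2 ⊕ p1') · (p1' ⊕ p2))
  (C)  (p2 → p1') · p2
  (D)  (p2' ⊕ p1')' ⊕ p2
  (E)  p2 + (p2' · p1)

(A) disagrees with G on (0,1) (formula → 0, table → 1); rule it out.
(B) disagrees with G on (1,0) (formula → 1, table → 0); rule it out.
(C) disagrees with G on (0,0) (formula → 0, table → 1); rule it out.
(E) disagrees with G on (0,0) (formula → 0, table → 1); rule it out.
That leaves (D). Evaluating it on every row reproduces the table of G exactly.

D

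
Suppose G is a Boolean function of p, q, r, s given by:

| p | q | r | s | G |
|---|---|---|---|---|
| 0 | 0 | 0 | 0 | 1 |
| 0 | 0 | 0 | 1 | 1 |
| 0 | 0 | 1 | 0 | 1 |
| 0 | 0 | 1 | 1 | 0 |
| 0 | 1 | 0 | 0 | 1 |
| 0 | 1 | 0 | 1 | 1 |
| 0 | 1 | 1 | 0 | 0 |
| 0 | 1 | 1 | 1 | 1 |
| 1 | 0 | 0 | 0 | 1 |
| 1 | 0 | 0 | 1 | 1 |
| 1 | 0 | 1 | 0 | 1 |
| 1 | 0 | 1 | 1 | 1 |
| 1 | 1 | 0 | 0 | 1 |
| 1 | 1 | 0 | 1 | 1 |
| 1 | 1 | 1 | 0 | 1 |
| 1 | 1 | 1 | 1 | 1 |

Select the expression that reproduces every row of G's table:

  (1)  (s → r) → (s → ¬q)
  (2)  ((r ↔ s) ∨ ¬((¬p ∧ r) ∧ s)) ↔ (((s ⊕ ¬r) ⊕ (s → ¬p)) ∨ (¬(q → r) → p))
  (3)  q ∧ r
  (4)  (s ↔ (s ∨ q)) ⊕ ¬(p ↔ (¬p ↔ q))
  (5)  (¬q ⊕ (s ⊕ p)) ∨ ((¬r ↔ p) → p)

(1) disagrees with G on (0,0,1,1) (formula → 1, table → 0); rule it out.
(2) disagrees with G on (0,0,1,1) (formula → 1, table → 0); rule it out.
(3) disagrees with G on (0,0,0,0) (formula → 0, table → 1); rule it out.
(4) disagrees with G on (0,0,1,1) (formula → 1, table → 0); rule it out.
That leaves (5). Evaluating it on every row reproduces the table of G exactly.

5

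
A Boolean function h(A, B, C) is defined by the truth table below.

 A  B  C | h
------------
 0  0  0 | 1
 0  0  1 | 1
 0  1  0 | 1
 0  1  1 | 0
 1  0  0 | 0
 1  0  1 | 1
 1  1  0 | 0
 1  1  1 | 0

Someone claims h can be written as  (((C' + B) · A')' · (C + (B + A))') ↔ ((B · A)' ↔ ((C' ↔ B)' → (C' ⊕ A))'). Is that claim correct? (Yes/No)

Yes

Evaluate (((C' + B) · A')' · (C + (B + A))') ↔ ((B · A)' ↔ ((C' ↔ B)' → (C' ⊕ A))') on each row and compare to h:
  A=0, B=0, C=0: formula gives 1, h = 1 ✓
  A=0, B=0, C=1: formula gives 1, h = 1 ✓
  A=0, B=1, C=0: formula gives 1, h = 1 ✓
  A=0, B=1, C=1: formula gives 0, h = 0 ✓
  A=1, B=0, C=0: formula gives 0, h = 0 ✓
  … (the remaining 3 rows also agree.)
Every row agrees, so the formula is equivalent.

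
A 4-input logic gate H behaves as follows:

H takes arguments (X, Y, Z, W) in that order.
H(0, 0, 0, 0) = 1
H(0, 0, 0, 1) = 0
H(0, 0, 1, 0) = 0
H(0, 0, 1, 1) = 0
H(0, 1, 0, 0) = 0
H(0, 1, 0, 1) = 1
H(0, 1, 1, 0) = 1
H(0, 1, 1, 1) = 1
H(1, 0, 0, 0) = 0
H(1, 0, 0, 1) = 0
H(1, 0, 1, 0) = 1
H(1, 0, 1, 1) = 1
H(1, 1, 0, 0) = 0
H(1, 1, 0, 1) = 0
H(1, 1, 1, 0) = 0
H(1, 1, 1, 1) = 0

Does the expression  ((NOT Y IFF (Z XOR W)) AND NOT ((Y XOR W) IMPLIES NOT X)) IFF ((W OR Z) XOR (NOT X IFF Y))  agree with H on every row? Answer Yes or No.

Test each input against both H and the formula:
  X=0, Y=0, Z=0, W=0: formula gives 1, H = 1 ✓
  X=0, Y=0, Z=0, W=1: formula gives 0, H = 0 ✓
  X=0, Y=0, Z=1, W=0: formula gives 0, H = 0 ✓
  X=0, Y=0, Z=1, W=1: formula gives 0, H = 0 ✓
  … (the remaining 12 rows also agree.)
Every row agrees, so the formula is equivalent.

Yes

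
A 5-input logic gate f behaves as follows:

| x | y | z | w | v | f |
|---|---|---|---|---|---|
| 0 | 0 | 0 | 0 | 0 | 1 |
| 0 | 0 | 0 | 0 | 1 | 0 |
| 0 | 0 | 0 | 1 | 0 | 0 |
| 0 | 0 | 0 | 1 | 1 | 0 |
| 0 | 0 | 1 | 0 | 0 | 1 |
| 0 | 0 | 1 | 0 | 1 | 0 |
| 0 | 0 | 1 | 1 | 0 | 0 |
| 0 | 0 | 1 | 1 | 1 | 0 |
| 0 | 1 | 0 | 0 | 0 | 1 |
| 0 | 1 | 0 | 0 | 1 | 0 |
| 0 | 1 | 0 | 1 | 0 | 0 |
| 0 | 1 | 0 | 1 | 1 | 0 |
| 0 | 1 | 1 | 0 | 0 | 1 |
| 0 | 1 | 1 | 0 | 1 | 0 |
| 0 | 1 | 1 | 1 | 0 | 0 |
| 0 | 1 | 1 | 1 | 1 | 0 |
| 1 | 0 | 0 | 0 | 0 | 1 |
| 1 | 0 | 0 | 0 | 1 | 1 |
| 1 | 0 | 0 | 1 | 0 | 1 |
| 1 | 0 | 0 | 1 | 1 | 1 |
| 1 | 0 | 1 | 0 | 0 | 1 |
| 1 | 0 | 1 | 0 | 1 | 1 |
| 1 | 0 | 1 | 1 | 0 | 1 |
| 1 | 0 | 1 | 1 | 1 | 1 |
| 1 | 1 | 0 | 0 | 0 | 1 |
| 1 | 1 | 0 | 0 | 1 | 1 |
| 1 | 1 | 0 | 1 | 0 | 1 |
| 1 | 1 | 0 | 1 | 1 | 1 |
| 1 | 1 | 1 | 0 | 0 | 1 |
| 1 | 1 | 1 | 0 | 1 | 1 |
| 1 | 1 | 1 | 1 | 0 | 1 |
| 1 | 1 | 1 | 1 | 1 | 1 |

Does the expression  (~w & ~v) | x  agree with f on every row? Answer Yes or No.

Yes

Evaluate (~w & ~v) | x on each row and compare to f:
  x=0, y=0, z=0, w=0, v=0: formula gives 1, f = 1 ✓
  x=0, y=0, z=0, w=0, v=1: formula gives 0, f = 0 ✓
  x=0, y=0, z=0, w=1, v=0: formula gives 0, f = 0 ✓
  x=0, y=0, z=0, w=1, v=1: formula gives 0, f = 0 ✓
  … (the remaining 28 rows also agree.)
All 32 rows match — the expression computes f exactly.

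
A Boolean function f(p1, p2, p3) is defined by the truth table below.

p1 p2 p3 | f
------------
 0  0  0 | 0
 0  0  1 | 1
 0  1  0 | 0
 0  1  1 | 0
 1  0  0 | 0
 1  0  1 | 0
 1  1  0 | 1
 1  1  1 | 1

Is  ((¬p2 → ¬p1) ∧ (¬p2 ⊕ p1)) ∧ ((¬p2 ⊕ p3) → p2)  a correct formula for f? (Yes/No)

Test each input against both f and the formula:
  p1=0, p2=0, p3=0: formula gives 0, f = 0 ✓
  p1=0, p2=0, p3=1: formula gives 1, f = 1 ✓
  p1=0, p2=1, p3=0: formula gives 0, f = 0 ✓
  p1=0, p2=1, p3=1: formula gives 0, f = 0 ✓
  p1=1, p2=0, p3=0: formula gives 0, f = 0 ✓
  …and likewise for the remaining 3 rows.
Every row agrees, so the formula is equivalent.

Yes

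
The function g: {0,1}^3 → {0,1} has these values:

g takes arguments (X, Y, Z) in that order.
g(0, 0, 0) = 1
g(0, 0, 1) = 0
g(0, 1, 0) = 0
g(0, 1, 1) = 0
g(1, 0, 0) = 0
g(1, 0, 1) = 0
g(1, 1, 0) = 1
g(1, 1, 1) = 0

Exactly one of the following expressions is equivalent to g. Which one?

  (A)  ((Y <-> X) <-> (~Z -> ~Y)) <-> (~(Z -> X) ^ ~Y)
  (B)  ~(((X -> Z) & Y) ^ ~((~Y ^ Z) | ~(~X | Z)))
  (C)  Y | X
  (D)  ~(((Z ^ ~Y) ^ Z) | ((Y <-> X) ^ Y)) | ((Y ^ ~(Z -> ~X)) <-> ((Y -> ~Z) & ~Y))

(B) fails at (0,1,0): the formula yields 1, g is 0.
(C) fails at (0,0,0): the formula yields 0, g is 1.
(D) fails at (0,0,0): the formula yields 0, g is 1.
That leaves (A). Evaluating it on every row reproduces the table of g exactly.

A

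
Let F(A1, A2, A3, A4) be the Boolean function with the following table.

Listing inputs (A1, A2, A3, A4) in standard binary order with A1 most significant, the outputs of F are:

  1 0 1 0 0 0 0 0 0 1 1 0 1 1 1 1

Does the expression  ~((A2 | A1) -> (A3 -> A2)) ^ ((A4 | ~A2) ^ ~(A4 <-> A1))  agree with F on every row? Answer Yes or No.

Yes

Check the formula against F row by row:
  A1=0, A2=0, A3=0, A4=0: formula gives 1, F = 1 ✓
  A1=0, A2=0, A3=0, A4=1: formula gives 0, F = 0 ✓
  A1=0, A2=0, A3=1, A4=0: formula gives 1, F = 1 ✓
  A1=0, A2=0, A3=1, A4=1: formula gives 0, F = 0 ✓
  …and likewise for the remaining 12 rows.
No disagreement on any input; they are logically equivalent.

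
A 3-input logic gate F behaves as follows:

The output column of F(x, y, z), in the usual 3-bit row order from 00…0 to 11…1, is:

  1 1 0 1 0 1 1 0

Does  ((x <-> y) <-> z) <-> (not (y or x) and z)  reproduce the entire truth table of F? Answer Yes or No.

Test each input against both F and the formula:
  x=0, y=0, z=0: formula gives 1, F = 1 ✓
  x=0, y=0, z=1: formula gives 1, F = 1 ✓
  x=0, y=1, z=0: formula gives 0, F = 0 ✓
  x=0, y=1, z=1: formula gives 1, F = 1 ✓
  x=1, y=0, z=0: formula gives 0, F = 0 ✓
  … (the remaining 3 rows also agree.)
All 8 rows match — the expression computes F exactly.

Yes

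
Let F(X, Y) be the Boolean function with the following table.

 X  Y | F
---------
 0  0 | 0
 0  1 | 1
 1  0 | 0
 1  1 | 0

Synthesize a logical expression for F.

1 only at (0,1): NOT X AND Y.

F(X, Y) = not X and Y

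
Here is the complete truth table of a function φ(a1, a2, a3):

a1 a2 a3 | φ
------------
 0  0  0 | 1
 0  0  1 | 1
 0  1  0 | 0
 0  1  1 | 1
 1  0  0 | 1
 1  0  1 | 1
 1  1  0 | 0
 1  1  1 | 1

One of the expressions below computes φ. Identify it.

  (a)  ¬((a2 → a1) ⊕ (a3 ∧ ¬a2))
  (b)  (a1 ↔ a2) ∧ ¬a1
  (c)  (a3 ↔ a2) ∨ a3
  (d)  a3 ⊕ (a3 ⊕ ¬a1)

c

(a): at (0,0,0) it gives 0, but φ = 1 — eliminated.
(b): at (0,1,1) it gives 0, but φ = 1 — eliminated.
(d): at (0,1,0) it gives 1, but φ = 0 — eliminated.
(c) is the remaining candidate, and it agrees with φ on all 8 inputs.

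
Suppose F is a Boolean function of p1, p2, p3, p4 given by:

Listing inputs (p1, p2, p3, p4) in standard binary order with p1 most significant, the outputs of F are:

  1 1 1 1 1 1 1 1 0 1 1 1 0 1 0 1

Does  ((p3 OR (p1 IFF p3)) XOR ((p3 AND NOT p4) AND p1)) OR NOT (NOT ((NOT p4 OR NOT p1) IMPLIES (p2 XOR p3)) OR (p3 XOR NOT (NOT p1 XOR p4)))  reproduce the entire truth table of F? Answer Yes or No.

Yes

Check the formula against F row by row:
  p1=0, p2=0, p3=0, p4=0: formula gives 1, F = 1 ✓
  p1=0, p2=0, p3=0, p4=1: formula gives 1, F = 1 ✓
  p1=0, p2=0, p3=1, p4=0: formula gives 1, F = 1 ✓
  p1=0, p2=0, p3=1, p4=1: formula gives 1, F = 1 ✓
  …and likewise for the remaining 12 rows.
All 16 rows match — the expression computes F exactly.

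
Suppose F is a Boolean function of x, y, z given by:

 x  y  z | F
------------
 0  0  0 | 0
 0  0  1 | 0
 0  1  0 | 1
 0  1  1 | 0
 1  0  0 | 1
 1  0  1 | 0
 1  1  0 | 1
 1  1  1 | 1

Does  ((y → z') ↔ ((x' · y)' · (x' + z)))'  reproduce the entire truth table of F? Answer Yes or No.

Yes

Evaluate ((y → z') ↔ ((x' · y)' · (x' + z)))' on each row and compare to F:
  x=0, y=0, z=0: formula gives 0, F = 0 ✓
  x=0, y=0, z=1: formula gives 0, F = 0 ✓
  x=0, y=1, z=0: formula gives 1, F = 1 ✓
  x=0, y=1, z=1: formula gives 0, F = 0 ✓
  x=1, y=0, z=0: formula gives 1, F = 1 ✓
  …and likewise for the remaining 3 rows.
No disagreement on any input; they are logically equivalent.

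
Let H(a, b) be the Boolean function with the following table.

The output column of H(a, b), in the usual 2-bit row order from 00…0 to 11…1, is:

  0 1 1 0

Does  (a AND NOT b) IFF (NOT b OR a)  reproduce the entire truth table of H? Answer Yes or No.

Check the formula against H row by row:
  a=0, b=0: formula gives 0, H = 0 ✓
  a=0, b=1: formula gives 1, H = 1 ✓
  a=1, b=0: formula gives 1, H = 1 ✓
  a=1, b=1: formula gives 0, H = 0 ✓
No disagreement on any input; they are logically equivalent.

Yes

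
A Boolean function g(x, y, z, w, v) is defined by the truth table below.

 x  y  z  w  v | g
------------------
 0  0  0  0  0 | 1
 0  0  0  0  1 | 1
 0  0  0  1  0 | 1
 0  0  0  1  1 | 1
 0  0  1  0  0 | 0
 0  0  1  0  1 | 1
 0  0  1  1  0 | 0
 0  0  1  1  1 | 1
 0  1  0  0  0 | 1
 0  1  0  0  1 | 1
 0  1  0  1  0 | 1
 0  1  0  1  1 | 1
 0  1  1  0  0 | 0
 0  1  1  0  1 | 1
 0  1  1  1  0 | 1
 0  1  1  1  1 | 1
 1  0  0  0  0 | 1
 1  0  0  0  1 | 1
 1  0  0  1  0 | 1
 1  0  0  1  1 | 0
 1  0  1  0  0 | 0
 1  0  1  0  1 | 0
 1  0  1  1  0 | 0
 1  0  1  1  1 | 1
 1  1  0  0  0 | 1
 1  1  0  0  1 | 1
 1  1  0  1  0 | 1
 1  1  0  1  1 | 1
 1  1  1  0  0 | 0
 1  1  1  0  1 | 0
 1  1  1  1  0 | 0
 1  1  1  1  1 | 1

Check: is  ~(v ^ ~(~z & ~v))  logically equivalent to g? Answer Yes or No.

No

Check the formula against g row by row:
  x=0, y=0, z=0, w=0, v=0: formula gives 1, g = 1 ✓
  x=0, y=0, z=0, w=0, v=1: formula gives 1, g = 1 ✓
  x=0, y=0, z=0, w=1, v=0: formula gives 1, g = 1 ✓
  x=0, y=0, z=0, w=1, v=1: formula gives 1, g = 1 ✓
  …
  x=0, y=1, z=1, w=1, v=0: formula gives 0, but g = 1 ✗
A single disagreement suffices: at (0,1,1,1,0) they differ, so the formula does not compute g.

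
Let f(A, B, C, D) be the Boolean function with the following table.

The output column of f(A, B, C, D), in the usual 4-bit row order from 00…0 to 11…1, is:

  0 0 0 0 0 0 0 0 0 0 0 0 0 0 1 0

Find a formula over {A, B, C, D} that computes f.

f(A, B, C, D) = ((A and B) and C) and not D

Only row (1,1,1,0) gives 1. That row's minterm A·B·C·¬D is f directly.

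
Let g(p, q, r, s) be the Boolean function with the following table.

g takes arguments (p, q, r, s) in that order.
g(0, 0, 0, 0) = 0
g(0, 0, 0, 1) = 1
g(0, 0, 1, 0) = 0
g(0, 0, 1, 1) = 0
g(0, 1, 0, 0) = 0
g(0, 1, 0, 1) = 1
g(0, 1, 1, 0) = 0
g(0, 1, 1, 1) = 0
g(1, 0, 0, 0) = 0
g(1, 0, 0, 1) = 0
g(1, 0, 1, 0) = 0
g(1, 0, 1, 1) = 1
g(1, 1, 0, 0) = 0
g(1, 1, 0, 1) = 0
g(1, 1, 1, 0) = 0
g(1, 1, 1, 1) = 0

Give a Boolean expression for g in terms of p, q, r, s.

g(p, q, r, s) = ((((p' · q') · r') · s) + (((p' · q) · r') · s)) + (((p · q') · r) · s)

g=1 on 3 inputs: (0,0,0,1), (0,1,0,1), (1,0,1,1). Reading each as a conjunction of literals (¬p·¬q·¬r·s, ¬p·q·¬r·s, p·¬q·r·s) and taking the OR gives the canonical DNF.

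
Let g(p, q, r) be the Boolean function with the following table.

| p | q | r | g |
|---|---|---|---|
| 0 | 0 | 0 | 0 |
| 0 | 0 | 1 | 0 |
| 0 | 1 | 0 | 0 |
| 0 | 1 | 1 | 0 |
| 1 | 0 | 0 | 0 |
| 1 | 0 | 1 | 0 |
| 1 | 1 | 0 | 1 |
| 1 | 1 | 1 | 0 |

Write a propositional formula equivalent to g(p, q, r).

g(p, q, r) = (p and q) and not r

g is 1 on exactly one input, (1,1,0), whose minterm is p·q·¬r. So g is just that conjunction.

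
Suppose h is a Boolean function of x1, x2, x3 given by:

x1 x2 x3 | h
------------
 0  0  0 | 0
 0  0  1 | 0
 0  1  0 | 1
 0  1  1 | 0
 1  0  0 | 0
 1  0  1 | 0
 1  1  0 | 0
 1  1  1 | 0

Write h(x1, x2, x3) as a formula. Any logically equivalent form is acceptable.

h(x1, x2, x3) = (NOT x1 AND x2) AND NOT x3

h is 1 on exactly one input, (0,1,0), whose minterm is ¬x1·x2·¬x3. So h is just that conjunction.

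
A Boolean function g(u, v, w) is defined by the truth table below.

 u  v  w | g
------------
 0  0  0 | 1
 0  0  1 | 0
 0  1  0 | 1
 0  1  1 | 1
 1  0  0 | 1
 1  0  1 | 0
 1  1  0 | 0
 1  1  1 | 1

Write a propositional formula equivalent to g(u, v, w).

g(u, v, w) = ~((((~u & ~v) & w) | ((u & ~v) & w)) | ((u & v) & ~w))

The 0-rows are (0,0,1), (1,0,1), (1,1,0). Take each as a conjunction (¬u·¬v·w, u·¬v·w, u·v·¬w), form their disjunction, and complement — that gives a formula that is 1 everywhere g is.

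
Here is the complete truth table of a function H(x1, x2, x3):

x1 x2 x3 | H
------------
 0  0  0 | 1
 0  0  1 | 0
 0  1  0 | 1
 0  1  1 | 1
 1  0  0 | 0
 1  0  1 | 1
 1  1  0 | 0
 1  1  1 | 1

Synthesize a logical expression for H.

H is 0 on only 3 rows — (0,0,1), (1,0,0), (1,1,0). Writing each as a minterm (¬x1·¬x2·x3, x1·¬x2·¬x3, x1·x2·¬x3) and OR-ing them characterizes exactly where H=0, so H is the negation of that disjunction.

H(x1, x2, x3) = ¬((((¬x1 ∧ ¬x2) ∧ x3) ∨ ((x1 ∧ ¬x2) ∧ ¬x3)) ∨ ((x1 ∧ x2) ∧ ¬x3))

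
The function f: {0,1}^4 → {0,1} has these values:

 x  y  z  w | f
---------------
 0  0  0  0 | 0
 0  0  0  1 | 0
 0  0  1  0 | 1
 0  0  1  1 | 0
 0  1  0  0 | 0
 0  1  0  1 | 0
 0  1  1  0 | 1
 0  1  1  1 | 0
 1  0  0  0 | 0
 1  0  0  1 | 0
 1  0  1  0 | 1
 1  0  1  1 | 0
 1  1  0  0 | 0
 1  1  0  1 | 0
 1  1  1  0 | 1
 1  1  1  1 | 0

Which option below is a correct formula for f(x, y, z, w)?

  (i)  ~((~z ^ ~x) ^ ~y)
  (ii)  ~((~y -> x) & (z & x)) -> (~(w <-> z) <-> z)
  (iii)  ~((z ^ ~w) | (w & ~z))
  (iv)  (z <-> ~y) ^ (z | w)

(i) disagrees with f on (0,0,1,1) (formula → 1, table → 0); rule it out.
(ii) disagrees with f on (0,0,0,0) (formula → 1, table → 0); rule it out.
(iv) disagrees with f on (0,0,0,1) (formula → 1, table → 0); rule it out.
Only (iii) survives; checking it on all 16 rows confirms it matches f.

iii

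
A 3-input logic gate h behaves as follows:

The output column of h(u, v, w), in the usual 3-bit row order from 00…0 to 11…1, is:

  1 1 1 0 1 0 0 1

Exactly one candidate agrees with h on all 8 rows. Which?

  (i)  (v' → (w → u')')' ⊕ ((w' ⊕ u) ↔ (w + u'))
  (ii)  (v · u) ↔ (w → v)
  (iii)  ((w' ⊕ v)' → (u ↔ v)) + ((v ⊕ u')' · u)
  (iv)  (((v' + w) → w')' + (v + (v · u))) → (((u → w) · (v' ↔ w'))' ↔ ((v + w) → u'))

iv

(i) disagrees with h on (0,0,0) (formula → 0, table → 1); rule it out.
(ii) disagrees with h on (0,0,0) (formula → 0, table → 1); rule it out.
(iii) disagrees with h on (0,1,0) (formula → 0, table → 1); rule it out.
Only (iv) survives; checking it on all 8 rows confirms it matches h.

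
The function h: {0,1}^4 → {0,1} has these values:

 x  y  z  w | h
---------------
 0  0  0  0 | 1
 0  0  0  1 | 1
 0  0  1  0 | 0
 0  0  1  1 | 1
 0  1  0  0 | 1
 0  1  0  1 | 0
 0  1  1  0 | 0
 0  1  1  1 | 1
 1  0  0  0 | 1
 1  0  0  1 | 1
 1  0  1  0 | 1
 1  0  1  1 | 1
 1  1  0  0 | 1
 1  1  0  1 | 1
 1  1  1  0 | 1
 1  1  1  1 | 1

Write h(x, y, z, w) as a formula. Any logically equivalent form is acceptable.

h is 0 on only 3 rows — (0,0,1,0), (0,1,0,1), (0,1,1,0). Writing each as a minterm (¬x·¬y·z·¬w, ¬x·y·¬z·w, ¬x·y·z·¬w) and OR-ing them characterizes exactly where h=0, so h is the negation of that disjunction.

h(x, y, z, w) = (((((x' · y') · z) · w') + (((x' · y) · z') · w)) + (((x' · y) · z) · w'))'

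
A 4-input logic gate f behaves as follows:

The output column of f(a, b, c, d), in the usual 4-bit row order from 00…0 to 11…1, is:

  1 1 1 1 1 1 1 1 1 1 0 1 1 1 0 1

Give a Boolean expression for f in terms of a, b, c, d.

f(a, b, c, d) = ((((a · b') · c) · d') + (((a · b) · c) · d'))'

f is 0 on only 2 rows — (1,0,1,0), (1,1,1,0). Writing each as a minterm (a·¬b·c·¬d, a·b·c·¬d) and OR-ing them characterizes exactly where f=0, so f is the negation of that disjunction.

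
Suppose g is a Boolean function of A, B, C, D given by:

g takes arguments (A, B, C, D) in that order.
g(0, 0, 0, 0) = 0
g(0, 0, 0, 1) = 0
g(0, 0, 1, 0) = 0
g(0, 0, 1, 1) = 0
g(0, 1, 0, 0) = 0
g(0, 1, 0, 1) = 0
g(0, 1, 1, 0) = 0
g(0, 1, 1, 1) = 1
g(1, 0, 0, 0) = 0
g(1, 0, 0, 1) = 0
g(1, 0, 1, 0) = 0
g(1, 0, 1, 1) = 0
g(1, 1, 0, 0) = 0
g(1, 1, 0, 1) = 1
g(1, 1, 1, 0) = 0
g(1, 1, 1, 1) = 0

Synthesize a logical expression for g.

The 1-rows are (0,1,1,1), (1,1,0,1). Each contributes one minterm — ¬A·B·C·D; A·B·¬C·D — and their disjunction is a sum-of-products form of g.

g(A, B, C, D) = (((A' · B) · C) · D) + (((A · B) · C') · D)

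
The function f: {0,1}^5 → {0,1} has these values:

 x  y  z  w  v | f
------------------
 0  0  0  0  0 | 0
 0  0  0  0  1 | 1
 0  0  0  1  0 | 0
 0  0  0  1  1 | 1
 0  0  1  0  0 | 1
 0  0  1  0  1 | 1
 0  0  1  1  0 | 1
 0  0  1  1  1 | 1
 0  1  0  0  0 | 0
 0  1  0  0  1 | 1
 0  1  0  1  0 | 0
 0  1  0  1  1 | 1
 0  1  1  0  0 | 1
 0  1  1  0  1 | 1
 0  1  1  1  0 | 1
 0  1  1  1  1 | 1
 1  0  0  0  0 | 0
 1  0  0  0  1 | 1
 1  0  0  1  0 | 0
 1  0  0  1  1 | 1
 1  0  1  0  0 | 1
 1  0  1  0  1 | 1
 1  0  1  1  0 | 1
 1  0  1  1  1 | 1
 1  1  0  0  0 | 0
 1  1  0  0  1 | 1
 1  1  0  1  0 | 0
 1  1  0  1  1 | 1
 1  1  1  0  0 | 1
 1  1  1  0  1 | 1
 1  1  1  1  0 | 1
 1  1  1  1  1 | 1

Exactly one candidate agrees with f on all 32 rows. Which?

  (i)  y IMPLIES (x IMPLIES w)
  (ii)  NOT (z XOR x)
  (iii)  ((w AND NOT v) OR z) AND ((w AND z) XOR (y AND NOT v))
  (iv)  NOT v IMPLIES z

(i): at (0,0,0,0,0) it gives 1, but f = 0 — eliminated.
(ii): at (0,0,0,0,0) it gives 1, but f = 0 — eliminated.
(iii): at (0,0,0,0,1) it gives 0, but f = 1 — eliminated.
Only (iv) survives; checking it on all 32 rows confirms it matches f.

iv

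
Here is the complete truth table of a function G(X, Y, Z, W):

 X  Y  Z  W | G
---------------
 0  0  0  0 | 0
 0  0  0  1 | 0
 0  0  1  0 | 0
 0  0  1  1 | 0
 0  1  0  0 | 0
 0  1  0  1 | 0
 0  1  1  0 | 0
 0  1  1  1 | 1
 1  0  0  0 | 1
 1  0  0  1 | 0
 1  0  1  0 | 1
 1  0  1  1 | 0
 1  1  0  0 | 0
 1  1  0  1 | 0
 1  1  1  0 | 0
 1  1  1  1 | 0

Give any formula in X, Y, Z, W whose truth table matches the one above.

G(X, Y, Z, W) = ((((~X & Y) & Z) & W) | (((X & ~Y) & ~Z) & ~W)) | (((X & ~Y) & Z) & ~W)

G=1 on 3 inputs: (0,1,1,1), (1,0,0,0), (1,0,1,0). Reading each as a conjunction of literals (¬X·Y·Z·W, X·¬Y·¬Z·¬W, X·¬Y·Z·¬W) and taking the OR gives the canonical DNF.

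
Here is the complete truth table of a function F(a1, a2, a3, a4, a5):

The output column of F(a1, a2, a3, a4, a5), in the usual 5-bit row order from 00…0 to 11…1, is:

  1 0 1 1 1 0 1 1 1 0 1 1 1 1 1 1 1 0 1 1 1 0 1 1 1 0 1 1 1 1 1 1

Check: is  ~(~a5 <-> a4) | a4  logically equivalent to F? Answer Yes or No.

No

Check the formula against F row by row:
  a1=0, a2=0, a3=0, a4=0, a5=0: formula gives 1, F = 1 ✓
  a1=0, a2=0, a3=0, a4=0, a5=1: formula gives 0, F = 0 ✓
  a1=0, a2=0, a3=0, a4=1, a5=0: formula gives 1, F = 1 ✓
  a1=0, a2=0, a3=0, a4=1, a5=1: formula gives 1, F = 1 ✓
  …
  a1=0, a2=1, a3=1, a4=0, a5=1: formula gives 0, but F = 1 ✗
A single disagreement suffices: at (0,1,1,0,1) they differ, so the formula does not compute F.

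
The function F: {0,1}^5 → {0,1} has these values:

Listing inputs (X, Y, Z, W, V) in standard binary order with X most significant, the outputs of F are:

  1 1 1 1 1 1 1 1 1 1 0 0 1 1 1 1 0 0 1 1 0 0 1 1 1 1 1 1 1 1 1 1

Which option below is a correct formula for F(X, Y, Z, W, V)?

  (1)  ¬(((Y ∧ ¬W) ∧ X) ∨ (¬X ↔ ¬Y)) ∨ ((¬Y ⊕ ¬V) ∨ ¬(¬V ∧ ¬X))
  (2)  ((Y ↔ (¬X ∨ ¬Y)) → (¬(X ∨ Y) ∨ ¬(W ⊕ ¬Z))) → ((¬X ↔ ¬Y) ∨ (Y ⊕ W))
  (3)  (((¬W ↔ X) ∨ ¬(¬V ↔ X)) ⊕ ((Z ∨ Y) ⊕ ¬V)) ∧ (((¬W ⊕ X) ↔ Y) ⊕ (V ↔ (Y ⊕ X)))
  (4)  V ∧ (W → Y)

2

(1) fails at (0,0,0,0,0): the formula yields 0, F is 1.
(3) fails at (0,0,0,0,0): the formula yields 0, F is 1.
(4) fails at (0,0,0,0,0): the formula yields 0, F is 1.
Only (2) survives; checking it on all 32 rows confirms it matches F.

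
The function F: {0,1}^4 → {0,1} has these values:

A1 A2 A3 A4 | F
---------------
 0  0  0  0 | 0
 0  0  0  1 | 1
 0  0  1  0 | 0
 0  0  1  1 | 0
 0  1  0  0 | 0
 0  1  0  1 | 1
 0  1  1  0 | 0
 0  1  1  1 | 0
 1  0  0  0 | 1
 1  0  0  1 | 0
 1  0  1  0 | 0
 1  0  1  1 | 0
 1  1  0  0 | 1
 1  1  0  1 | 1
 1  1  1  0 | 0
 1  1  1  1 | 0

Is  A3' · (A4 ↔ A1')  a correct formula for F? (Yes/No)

No

Check the formula against F row by row:
  A1=0, A2=0, A3=0, A4=0: formula gives 0, F = 0 ✓
  A1=0, A2=0, A3=0, A4=1: formula gives 1, F = 1 ✓
  A1=0, A2=0, A3=1, A4=0: formula gives 0, F = 0 ✓
  A1=0, A2=0, A3=1, A4=1: formula gives 0, F = 0 ✓
  …
  A1=1, A2=1, A3=0, A4=1: formula gives 0, but F = 1 ✗
A single disagreement suffices: at (1,1,0,1) they differ, so the formula does not compute F.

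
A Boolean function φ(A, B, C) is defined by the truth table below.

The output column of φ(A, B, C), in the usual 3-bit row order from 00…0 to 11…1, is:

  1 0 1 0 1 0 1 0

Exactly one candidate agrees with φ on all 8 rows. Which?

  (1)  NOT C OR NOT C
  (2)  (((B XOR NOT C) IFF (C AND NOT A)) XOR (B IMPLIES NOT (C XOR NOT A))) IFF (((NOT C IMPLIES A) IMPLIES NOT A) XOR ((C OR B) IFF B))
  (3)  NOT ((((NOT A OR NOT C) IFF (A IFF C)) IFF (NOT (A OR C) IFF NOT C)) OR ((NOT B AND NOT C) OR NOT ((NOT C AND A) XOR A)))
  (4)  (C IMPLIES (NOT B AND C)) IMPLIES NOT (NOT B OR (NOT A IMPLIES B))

1

(2): at (0,0,0) it gives 0, but φ = 1 — eliminated.
(3): at (0,0,0) it gives 0, but φ = 1 — eliminated.
(4): at (0,0,0) it gives 0, but φ = 1 — eliminated.
(1) is the remaining candidate, and it agrees with φ on all 8 inputs.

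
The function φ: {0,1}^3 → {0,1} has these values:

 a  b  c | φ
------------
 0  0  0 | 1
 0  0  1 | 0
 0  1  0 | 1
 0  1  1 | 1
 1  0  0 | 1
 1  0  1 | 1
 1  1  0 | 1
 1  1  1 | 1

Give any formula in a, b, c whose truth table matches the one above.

φ(a, b, c) = ¬((¬a ∧ ¬b) ∧ c)

Only row (0,0,1) gives 0. So φ is 1 everywhere except there — the complement of the minterm ¬a·¬b·c.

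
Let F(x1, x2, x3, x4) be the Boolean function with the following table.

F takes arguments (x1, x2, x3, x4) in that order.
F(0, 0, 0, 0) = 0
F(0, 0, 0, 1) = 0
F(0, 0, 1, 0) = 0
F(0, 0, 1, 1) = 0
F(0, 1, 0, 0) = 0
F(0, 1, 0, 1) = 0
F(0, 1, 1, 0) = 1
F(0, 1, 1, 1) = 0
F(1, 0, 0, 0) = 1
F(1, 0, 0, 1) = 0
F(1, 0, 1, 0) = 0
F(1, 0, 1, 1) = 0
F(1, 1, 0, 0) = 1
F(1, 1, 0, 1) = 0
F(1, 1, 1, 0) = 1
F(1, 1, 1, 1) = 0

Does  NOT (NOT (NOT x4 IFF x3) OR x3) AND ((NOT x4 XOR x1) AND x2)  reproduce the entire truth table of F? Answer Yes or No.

Test each input against both F and the formula:
  x1=0, x2=0, x3=0, x4=0: formula gives 0, F = 0 ✓
  x1=0, x2=0, x3=0, x4=1: formula gives 0, F = 0 ✓
  x1=0, x2=0, x3=1, x4=0: formula gives 0, F = 0 ✓
  x1=0, x2=0, x3=1, x4=1: formula gives 0, F = 0 ✓
  …
  x1=0, x2=1, x3=1, x4=0: formula gives 0, but F = 1 ✗
A single disagreement suffices: at (0,1,1,0) they differ, so the formula does not compute F.

No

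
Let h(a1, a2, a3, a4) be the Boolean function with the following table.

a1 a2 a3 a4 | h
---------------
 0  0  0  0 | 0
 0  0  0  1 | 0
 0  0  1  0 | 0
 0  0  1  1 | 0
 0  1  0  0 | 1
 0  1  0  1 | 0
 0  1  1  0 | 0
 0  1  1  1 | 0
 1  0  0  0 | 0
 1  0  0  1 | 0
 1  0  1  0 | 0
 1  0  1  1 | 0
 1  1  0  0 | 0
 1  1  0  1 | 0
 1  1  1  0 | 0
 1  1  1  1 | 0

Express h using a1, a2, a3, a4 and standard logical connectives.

h(a1, a2, a3, a4) = ((a1' · a2) · a3') · a4'

h is 1 on exactly one input, (0,1,0,0), whose minterm is ¬a1·a2·¬a3·¬a4. So h is just that conjunction.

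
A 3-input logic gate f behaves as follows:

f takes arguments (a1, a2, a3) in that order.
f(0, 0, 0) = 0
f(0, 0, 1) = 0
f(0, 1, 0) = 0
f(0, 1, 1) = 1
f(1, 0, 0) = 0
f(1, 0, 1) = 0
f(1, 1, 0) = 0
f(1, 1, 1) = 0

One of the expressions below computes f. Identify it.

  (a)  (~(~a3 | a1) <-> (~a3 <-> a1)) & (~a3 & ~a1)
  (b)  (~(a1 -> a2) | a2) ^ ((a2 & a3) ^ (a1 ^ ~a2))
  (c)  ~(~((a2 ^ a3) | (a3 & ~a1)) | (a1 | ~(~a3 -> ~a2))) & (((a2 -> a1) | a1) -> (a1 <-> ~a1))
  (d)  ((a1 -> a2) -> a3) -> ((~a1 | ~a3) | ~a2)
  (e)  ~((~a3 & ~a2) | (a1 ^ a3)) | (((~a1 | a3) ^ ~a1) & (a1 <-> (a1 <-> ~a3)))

(a): at (0,0,0) it gives 1, but f = 0 — eliminated.
(b): at (0,0,0) it gives 1, but f = 0 — eliminated.
(d): at (0,0,0) it gives 1, but f = 0 — eliminated.
(e): at (0,1,0) it gives 1, but f = 0 — eliminated.
Only (c) survives; checking it on all 8 rows confirms it matches f.

c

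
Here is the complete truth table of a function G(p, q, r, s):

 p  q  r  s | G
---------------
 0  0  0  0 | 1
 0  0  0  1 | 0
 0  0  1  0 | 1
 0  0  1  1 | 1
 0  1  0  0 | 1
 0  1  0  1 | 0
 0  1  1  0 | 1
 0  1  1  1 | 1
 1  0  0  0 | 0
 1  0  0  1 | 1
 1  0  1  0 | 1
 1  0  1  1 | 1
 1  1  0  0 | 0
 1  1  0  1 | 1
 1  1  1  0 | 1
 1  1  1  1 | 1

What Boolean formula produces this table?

G(p, q, r, s) = ((((((p' · q') · r') · s) + (((p' · q) · r') · s)) + (((p · q') · r') · s')) + (((p · q) · r') · s'))'

There are just 4 zero rows: (0,0,0,1), (0,1,0,1), (1,0,0,0), (1,1,0,0). Their minterms are ¬p·¬q·¬r·s, ¬p·q·¬r·s, p·¬q·¬r·¬s, p·q·¬r·¬s; the OR of those covers precisely the 0-outputs, and negating it yields G.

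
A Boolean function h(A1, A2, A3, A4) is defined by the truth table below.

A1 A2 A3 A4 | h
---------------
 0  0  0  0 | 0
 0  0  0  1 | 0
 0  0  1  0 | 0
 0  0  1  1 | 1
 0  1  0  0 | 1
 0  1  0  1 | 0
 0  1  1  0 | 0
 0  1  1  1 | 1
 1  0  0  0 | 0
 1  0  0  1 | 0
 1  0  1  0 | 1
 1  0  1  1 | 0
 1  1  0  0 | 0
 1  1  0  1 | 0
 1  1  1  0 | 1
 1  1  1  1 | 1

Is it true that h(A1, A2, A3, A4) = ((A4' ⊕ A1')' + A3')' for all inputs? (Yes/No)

Test each input against both h and the formula:
  A1=0, A2=0, A3=0, A4=0: formula gives 0, h = 0 ✓
  A1=0, A2=0, A3=0, A4=1: formula gives 0, h = 0 ✓
  A1=0, A2=0, A3=1, A4=0: formula gives 0, h = 0 ✓
  A1=0, A2=0, A3=1, A4=1: formula gives 1, h = 1 ✓
  A1=0, A2=1, A3=0, A4=0: formula gives 0, but h = 1 ✗
Row (0,1,0,0) is a counterexample, so the formula is not equivalent to h.

No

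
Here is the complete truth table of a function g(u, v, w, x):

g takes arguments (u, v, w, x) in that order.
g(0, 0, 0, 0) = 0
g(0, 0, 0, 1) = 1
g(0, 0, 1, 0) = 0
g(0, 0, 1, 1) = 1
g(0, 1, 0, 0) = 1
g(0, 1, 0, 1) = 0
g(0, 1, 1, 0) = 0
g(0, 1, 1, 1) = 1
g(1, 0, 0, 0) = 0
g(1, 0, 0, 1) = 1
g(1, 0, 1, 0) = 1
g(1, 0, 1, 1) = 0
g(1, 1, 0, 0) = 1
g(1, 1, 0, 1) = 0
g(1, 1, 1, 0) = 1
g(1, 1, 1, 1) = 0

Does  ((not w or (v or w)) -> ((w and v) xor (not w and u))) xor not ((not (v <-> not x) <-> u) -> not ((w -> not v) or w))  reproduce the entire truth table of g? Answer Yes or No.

Evaluate ((not w or (v or w)) -> ((w and v) xor (not w and u))) xor not ((not (v <-> not x) <-> u) -> not ((w -> not v) or w)) on each row and compare to g:
  u=0, v=0, w=0, x=0: formula gives 0, g = 0 ✓
  u=0, v=0, w=0, x=1: formula gives 1, g = 1 ✓
  u=0, v=0, w=1, x=0: formula gives 0, g = 0 ✓
  u=0, v=0, w=1, x=1: formula gives 1, g = 1 ✓
  … (the remaining 12 rows also agree.)
All 16 rows match — the expression computes g exactly.

Yes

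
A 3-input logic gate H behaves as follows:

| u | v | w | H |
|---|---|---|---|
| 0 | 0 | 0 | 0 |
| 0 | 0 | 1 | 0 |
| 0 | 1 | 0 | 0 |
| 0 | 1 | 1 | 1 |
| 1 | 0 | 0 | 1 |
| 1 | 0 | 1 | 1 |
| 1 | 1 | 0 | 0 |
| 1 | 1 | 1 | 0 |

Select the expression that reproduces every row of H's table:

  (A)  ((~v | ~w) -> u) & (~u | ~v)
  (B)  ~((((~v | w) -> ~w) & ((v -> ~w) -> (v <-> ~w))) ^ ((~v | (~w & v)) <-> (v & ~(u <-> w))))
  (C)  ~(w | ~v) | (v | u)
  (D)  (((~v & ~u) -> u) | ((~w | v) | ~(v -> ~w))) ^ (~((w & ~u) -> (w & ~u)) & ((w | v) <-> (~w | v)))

A

(B) fails at (0,0,0): the formula yields 1, H is 0.
(C) fails at (0,1,0): the formula yields 1, H is 0.
(D) fails at (0,0,0): the formula yields 1, H is 0.
That leaves (A). Evaluating it on every row reproduces the table of H exactly.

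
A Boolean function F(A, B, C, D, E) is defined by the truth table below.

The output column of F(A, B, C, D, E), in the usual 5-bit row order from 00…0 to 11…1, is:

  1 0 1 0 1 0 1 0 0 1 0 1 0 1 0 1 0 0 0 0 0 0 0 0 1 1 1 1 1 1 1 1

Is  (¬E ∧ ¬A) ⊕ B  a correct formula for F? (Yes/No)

Check the formula against F row by row:
  A=0, B=0, C=0, D=0, E=0: formula gives 1, F = 1 ✓
  A=0, B=0, C=0, D=0, E=1: formula gives 0, F = 0 ✓
  A=0, B=0, C=0, D=1, E=0: formula gives 1, F = 1 ✓
  A=0, B=0, C=0, D=1, E=1: formula gives 0, F = 0 ✓
  … (the remaining 28 rows also agree.)
Every row agrees, so the formula is equivalent.

Yes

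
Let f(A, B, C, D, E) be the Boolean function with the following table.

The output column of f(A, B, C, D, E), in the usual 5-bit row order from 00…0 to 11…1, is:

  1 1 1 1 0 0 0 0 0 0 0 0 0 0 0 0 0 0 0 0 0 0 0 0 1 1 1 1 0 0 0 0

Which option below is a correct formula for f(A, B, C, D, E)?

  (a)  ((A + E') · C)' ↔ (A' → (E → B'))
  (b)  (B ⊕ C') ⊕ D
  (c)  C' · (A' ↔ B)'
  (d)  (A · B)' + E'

c

(a) fails at (0,0,1,0,1): the formula yields 1, f is 0.
(b) fails at (0,0,0,1,0): the formula yields 0, f is 1.
(d) fails at (0,0,1,0,0): the formula yields 1, f is 0.
That leaves (c). Evaluating it on every row reproduces the table of f exactly.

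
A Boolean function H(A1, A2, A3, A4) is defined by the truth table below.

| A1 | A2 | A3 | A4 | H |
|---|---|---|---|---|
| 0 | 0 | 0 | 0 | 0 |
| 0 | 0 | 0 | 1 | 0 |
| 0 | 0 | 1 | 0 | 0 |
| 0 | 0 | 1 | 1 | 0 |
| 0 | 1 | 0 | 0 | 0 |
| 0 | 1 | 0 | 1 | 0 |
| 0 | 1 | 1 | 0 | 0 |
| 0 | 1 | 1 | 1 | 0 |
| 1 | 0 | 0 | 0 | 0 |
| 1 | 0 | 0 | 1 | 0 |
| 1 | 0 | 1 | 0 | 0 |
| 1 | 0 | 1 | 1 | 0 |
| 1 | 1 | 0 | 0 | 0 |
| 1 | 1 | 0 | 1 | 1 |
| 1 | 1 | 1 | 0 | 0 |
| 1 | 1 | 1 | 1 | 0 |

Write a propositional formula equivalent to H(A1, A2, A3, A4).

Only row (1,1,0,1) gives 1. That row's minterm A1·A2·¬A3·A4 is H directly.

H(A1, A2, A3, A4) = ((A1 & A2) & ~A3) & A4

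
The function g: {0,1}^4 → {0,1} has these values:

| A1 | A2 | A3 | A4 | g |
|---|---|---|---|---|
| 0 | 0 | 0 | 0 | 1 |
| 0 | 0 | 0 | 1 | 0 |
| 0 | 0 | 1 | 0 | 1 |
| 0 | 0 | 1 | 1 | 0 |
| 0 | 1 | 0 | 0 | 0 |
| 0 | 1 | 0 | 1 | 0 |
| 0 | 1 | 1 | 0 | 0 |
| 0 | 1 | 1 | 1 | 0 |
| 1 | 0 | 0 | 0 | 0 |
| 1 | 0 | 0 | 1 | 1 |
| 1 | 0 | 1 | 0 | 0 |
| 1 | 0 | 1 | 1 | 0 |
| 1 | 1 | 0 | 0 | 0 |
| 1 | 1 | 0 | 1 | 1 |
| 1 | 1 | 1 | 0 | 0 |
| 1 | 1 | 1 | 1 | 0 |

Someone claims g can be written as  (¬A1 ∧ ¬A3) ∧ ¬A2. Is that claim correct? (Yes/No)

Test each input against both g and the formula:
  A1=0, A2=0, A3=0, A4=0: formula gives 1, g = 1 ✓
  A1=0, A2=0, A3=0, A4=1: formula gives 1, but g = 0 ✗
A single disagreement suffices: at (0,0,0,1) they differ, so the formula does not compute g.

No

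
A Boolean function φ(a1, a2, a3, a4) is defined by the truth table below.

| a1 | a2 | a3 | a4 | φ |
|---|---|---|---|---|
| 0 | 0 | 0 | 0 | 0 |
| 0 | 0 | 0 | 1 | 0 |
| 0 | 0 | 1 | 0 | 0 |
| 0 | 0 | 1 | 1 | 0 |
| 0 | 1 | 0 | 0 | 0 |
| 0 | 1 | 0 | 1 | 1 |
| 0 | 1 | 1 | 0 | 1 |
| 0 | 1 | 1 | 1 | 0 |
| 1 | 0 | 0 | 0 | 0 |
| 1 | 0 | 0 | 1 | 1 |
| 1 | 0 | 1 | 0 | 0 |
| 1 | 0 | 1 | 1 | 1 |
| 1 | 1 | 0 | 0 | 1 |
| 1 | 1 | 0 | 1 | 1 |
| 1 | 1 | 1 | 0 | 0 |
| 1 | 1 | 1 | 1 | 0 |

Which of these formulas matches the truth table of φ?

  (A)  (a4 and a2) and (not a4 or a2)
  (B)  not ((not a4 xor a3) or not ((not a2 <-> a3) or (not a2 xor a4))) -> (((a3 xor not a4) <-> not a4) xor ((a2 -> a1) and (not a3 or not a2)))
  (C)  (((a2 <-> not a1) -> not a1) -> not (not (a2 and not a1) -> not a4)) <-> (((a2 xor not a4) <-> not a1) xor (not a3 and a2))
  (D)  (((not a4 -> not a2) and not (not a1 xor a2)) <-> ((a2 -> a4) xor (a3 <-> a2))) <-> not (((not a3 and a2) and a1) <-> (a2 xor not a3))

(A) fails at (0,1,1,0): the formula yields 0, φ is 1.
(B) fails at (0,0,0,0): the formula yields 1, φ is 0.
(D) fails at (0,0,0,0): the formula yields 1, φ is 0.
Only (C) survives; checking it on all 16 rows confirms it matches φ.

C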